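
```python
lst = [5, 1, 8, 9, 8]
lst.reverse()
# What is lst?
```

[8, 9, 8, 1, 5]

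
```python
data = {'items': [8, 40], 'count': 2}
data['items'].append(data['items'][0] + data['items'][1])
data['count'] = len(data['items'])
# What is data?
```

After line 1: data = {'items': [8, 40], 'count': 2}
After line 2 (append 8 + 40 = 48): data = {'items': [8, 40, 48], 'count': 2}
After line 3 (count = len(items) = 3): data = {'items': [8, 40, 48], 'count': 3}

{'items': [8, 40, 48], 'count': 3}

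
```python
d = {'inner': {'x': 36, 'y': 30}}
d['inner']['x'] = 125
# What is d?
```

After line 1: d = {'inner': {'x': 36, 'y': 30}}
After line 2 (inner x overwritten): d = {'inner': {'x': 125, 'y': 30}}

{'inner': {'x': 125, 'y': 30}}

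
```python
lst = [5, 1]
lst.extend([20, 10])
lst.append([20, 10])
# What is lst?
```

After line 1: lst = [5, 1]
After line 2 (extend unpacks [20, 10]): lst = [5, 1, 20, 10]
After line 3 (append adds [20, 10] as single element): lst = [5, 1, 20, 10, [20, 10]]

[5, 1, 20, 10, [20, 10]]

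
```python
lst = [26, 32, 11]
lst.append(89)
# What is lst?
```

[26, 32, 11, 89]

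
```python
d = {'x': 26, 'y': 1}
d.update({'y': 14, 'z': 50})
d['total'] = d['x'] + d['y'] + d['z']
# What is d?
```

After line 1: d = {'x': 26, 'y': 1}
After line 2 (y overwritten, z added): d = {'x': 26, 'y': 14, 'z': 50}
After line 3 (total = 26 + 14 + 50 = 90): d = {'x': 26, 'y': 14, 'z': 50, 'total': 90}

{'x': 26, 'y': 14, 'z': 50, 'total': 90}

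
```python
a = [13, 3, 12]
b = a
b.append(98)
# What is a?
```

After line 1: a = [13, 3, 12]
After line 2 (b = a is an alias, same object): a = [13, 3, 12], b = [13, 3, 12]
After line 3 (b.append mutates the shared list): a = [13, 3, 12, 98], b = [13, 3, 12, 98]

[13, 3, 12, 98]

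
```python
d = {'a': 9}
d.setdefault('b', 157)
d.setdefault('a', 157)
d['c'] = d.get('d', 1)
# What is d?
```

After line 1: d = {'a': 9}
After line 2 (setdefault adds 'b'=157): d = {'a': 9, 'b': 157}
After line 3 (setdefault 'a' no-op, already exists): d = {'a': 9, 'b': 157}
After line 4 (get('d', 1) returns default since 'd' not in d): d = {'a': 9, 'b': 157, 'c': 1}

{'a': 9, 'b': 157, 'c': 1}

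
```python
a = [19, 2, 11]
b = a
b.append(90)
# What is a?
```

After line 1: a = [19, 2, 11]
After line 2 (b = a is an alias, same object): a = [19, 2, 11], b = [19, 2, 11]
After line 3 (b.append mutates the shared list): a = [19, 2, 11, 90], b = [19, 2, 11, 90]

[19, 2, 11, 90]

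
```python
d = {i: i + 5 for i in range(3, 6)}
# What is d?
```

{3: 8, 4: 9, 5: 10}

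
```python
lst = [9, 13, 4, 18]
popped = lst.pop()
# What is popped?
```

18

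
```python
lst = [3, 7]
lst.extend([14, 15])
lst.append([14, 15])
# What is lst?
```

After line 1: lst = [3, 7]
After line 2 (extend unpacks [14, 15]): lst = [3, 7, 14, 15]
After line 3 (append adds [14, 15] as single element): lst = [3, 7, 14, 15, [14, 15]]

[3, 7, 14, 15, [14, 15]]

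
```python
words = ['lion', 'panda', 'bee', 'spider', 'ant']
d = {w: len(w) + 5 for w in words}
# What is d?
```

{'lion': 9, 'panda': 10, 'bee': 8, 'spider': 11, 'ant': 8}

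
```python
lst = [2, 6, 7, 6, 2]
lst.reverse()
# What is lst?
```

[2, 6, 7, 6, 2]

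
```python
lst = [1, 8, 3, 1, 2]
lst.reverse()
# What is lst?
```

[2, 1, 3, 8, 1]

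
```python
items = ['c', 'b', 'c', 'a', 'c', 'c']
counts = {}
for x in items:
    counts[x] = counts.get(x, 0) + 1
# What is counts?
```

Initial: counts = {}, items = ['c', 'b', 'c', 'a', 'c', 'c']
See 'c': counts = {'c': 1}
See 'b': counts = {'c': 1, 'b': 1}
See 'c': counts = {'c': 2, 'b': 1}
See 'a': counts = {'c': 2, 'b': 1, 'a': 1}
See 'c': counts = {'c': 3, 'b': 1, 'a': 1}
See 'c': counts = {'c': 4, 'b': 1, 'a': 1}

{'c': 4, 'b': 1, 'a': 1}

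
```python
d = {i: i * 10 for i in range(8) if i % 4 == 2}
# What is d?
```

{2: 20, 6: 60}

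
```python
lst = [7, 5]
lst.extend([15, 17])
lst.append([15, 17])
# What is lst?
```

After line 1: lst = [7, 5]
After line 2 (extend unpacks [15, 17]): lst = [7, 5, 15, 17]
After line 3 (append adds [15, 17] as single element): lst = [7, 5, 15, 17, [15, 17]]

[7, 5, 15, 17, [15, 17]]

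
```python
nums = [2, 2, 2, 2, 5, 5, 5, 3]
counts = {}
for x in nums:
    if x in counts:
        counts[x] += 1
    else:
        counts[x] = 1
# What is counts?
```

Initial: counts = {}, nums = [2, 2, 2, 2, 5, 5, 5, 3]
See 2: counts = {2: 1}
See 2: counts = {2: 2}
See 2: counts = {2: 3}
See 2: counts = {2: 4}
See 5: counts = {2: 4, 5: 1}
See 5: counts = {2: 4, 5: 2}
See 5: counts = {2: 4, 5: 3}
See 3: counts = {2: 4, 5: 3, 3: 1}

{2: 4, 5: 3, 3: 1}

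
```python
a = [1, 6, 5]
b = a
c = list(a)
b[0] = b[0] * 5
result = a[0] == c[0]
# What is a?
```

After line 1: a = [1, 6, 5]
After line 2 (b = a, alias): a = [1, 6, 5], b = [1, 6, 5]
After line 3 (c = list(a) is a copy, new object): c = [1, 6, 5]
After line 4 (b[0] = 1 * 5 = 5; mutates shared a/b): a = b = [5, 6, 5], c = [1, 6, 5]
After line 5 (a[0] = 5, c[0] = 1; result = False)

[5, 6, 5]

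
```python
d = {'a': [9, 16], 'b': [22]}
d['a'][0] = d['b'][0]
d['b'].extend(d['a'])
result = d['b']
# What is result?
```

After line 1: d = {'a': [9, 16], 'b': [22]}
After line 2 (a[0] = b[0] = 22): d = {'a': [22, 16], 'b': [22]}
After line 3 (b.extend(a) appends [22, 16]): d = {'a': [22, 16], 'b': [22, 22, 16]}
After line 4: result = d['b'] = [22, 22, 16]

[22, 22, 16]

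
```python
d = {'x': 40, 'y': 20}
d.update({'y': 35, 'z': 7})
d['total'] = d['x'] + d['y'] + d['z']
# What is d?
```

After line 1: d = {'x': 40, 'y': 20}
After line 2 (y overwritten, z added): d = {'x': 40, 'y': 35, 'z': 7}
After line 3 (total = 40 + 35 + 7 = 82): d = {'x': 40, 'y': 35, 'z': 7, 'total': 82}

{'x': 40, 'y': 35, 'z': 7, 'total': 82}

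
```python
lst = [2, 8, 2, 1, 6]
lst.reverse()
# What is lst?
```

[6, 1, 2, 8, 2]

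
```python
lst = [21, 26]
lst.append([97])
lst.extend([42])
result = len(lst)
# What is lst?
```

After line 1: lst = [21, 26]
After line 2 (append adds [97] as single element): lst = [21, 26, [97]]
After line 3 (extend unpacks [42], adds 42): lst = [21, 26, [97], 42]
After line 4: result = len(lst) = 4

[21, 26, [97], 42]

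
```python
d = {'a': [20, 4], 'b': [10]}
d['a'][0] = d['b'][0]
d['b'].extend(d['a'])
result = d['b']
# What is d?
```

After line 1: d = {'a': [20, 4], 'b': [10]}
After line 2 (a[0] = b[0] = 10): d = {'a': [10, 4], 'b': [10]}
After line 3 (b.extend(a) appends [10, 4]): d = {'a': [10, 4], 'b': [10, 10, 4]}
After line 4: result = d['b'] = [10, 10, 4]

{'a': [10, 4], 'b': [10, 10, 4]}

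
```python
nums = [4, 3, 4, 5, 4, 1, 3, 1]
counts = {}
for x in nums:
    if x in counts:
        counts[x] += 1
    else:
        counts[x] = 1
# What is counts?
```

Initial: counts = {}, nums = [4, 3, 4, 5, 4, 1, 3, 1]
See 4: counts = {4: 1}
See 3: counts = {4: 1, 3: 1}
See 4: counts = {4: 2, 3: 1}
See 5: counts = {4: 2, 3: 1, 5: 1}
See 4: counts = {4: 3, 3: 1, 5: 1}
See 1: counts = {4: 3, 3: 1, 5: 1, 1: 1}
See 3: counts = {4: 3, 3: 2, 5: 1, 1: 1}
See 1: counts = {4: 3, 3: 2, 5: 1, 1: 2}

{4: 3, 3: 2, 5: 1, 1: 2}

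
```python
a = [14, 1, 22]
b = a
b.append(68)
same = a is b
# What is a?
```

After line 1: a = [14, 1, 22]
After line 2 (b = a is an alias, same object): a = [14, 1, 22], b = [14, 1, 22]
After line 3 (b.append mutates the shared list): a = [14, 1, 22, 68], b = [14, 1, 22, 68]
After line 4 (same = a is b; same object -> True): same = True

[14, 1, 22, 68]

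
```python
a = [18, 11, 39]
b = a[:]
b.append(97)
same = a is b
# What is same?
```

After line 1: a = [18, 11, 39]
After line 2 (b = a[:] is a shallow copy, new object): a = [18, 11, 39], b = [18, 11, 39]
After line 3 (append only mutates b): a = [18, 11, 39], b = [18, 11, 39, 97]
After line 4 (same = a is b; different objects -> False): same = False

False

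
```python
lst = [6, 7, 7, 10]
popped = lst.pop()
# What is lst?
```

[6, 7, 7]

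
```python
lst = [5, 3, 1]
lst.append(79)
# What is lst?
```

[5, 3, 1, 79]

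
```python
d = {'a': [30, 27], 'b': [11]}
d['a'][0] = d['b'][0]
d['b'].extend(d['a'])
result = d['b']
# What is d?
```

After line 1: d = {'a': [30, 27], 'b': [11]}
After line 2 (a[0] = b[0] = 11): d = {'a': [11, 27], 'b': [11]}
After line 3 (b.extend(a) appends [11, 27]): d = {'a': [11, 27], 'b': [11, 11, 27]}
After line 4: result = d['b'] = [11, 11, 27]

{'a': [11, 27], 'b': [11, 11, 27]}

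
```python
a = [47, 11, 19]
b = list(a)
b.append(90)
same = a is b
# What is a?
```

After line 1: a = [47, 11, 19]
After line 2 (b = list(a) is a shallow copy, new object): a = [47, 11, 19], b = [47, 11, 19]
After line 3 (append only mutates b): a = [47, 11, 19], b = [47, 11, 19, 90]
After line 4 (same = a is b; different objects -> False): same = False

[47, 11, 19]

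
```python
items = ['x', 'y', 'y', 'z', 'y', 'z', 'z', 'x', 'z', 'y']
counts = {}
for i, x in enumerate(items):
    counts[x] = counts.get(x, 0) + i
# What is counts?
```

Initial: counts = {}, items = ['x', 'y', 'y', 'z', 'y', 'z', 'z', 'x', 'z', 'y']
i=0, x='x': counts = {'x': 0}
i=1, x='y': counts = {'x': 0, 'y': 1}
i=2, x='y': counts = {'x': 0, 'y': 3}
i=3, x='z': counts = {'x': 0, 'y': 3, 'z': 3}
i=4, x='y': counts = {'x': 0, 'y': 7, 'z': 3}
i=5, x='z': counts = {'x': 0, 'y': 7, 'z': 8}
i=6, x='z': counts = {'x': 0, 'y': 7, 'z': 14}
i=7, x='x': counts = {'x': 7, 'y': 7, 'z': 14}
i=8, x='z': counts = {'x': 7, 'y': 7, 'z': 22}
i=9, x='y': counts = {'x': 7, 'y': 16, 'z': 22}

{'x': 7, 'y': 16, 'z': 22}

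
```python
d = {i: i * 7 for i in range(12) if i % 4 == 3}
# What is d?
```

{3: 21, 7: 49, 11: 77}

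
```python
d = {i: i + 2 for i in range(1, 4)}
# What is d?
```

{1: 3, 2: 4, 3: 5}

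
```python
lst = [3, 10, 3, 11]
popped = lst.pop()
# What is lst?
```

[3, 10, 3]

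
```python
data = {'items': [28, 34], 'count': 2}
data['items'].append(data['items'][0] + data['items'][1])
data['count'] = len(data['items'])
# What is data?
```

After line 1: data = {'items': [28, 34], 'count': 2}
After line 2 (append 28 + 34 = 62): data = {'items': [28, 34, 62], 'count': 2}
After line 3 (count = len(items) = 3): data = {'items': [28, 34, 62], 'count': 3}

{'items': [28, 34, 62], 'count': 3}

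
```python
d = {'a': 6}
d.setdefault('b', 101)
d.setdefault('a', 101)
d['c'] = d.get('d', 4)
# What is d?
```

After line 1: d = {'a': 6}
After line 2 (setdefault adds 'b'=101): d = {'a': 6, 'b': 101}
After line 3 (setdefault 'a' no-op, already exists): d = {'a': 6, 'b': 101}
After line 4 (get('d', 4) returns default since 'd' not in d): d = {'a': 6, 'b': 101, 'c': 4}

{'a': 6, 'b': 101, 'c': 4}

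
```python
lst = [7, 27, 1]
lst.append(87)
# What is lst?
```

[7, 27, 1, 87]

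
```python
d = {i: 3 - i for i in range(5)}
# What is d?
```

{0: 3, 1: 2, 2: 1, 3: 0, 4: -1}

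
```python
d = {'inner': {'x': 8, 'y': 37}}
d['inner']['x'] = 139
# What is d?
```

After line 1: d = {'inner': {'x': 8, 'y': 37}}
After line 2 (inner x overwritten): d = {'inner': {'x': 139, 'y': 37}}

{'inner': {'x': 139, 'y': 37}}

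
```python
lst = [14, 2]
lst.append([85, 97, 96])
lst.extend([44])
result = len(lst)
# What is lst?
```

After line 1: lst = [14, 2]
After line 2 (append adds [85, 97, 96] as single element): lst = [14, 2, [85, 97, 96]]
After line 3 (extend unpacks [44], adds 44): lst = [14, 2, [85, 97, 96], 44]
After line 4: result = len(lst) = 4

[14, 2, [85, 97, 96], 44]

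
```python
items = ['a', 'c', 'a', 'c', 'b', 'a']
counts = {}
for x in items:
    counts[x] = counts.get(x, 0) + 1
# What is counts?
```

Initial: counts = {}, items = ['a', 'c', 'a', 'c', 'b', 'a']
See 'a': counts = {'a': 1}
See 'c': counts = {'a': 1, 'c': 1}
See 'a': counts = {'a': 2, 'c': 1}
See 'c': counts = {'a': 2, 'c': 2}
See 'b': counts = {'a': 2, 'c': 2, 'b': 1}
See 'a': counts = {'a': 3, 'c': 2, 'b': 1}

{'a': 3, 'c': 2, 'b': 1}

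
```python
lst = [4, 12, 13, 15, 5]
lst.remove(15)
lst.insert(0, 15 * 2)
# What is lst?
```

After line 1: lst = [4, 12, 13, 15, 5]
After line 2 (remove first 15): lst = [4, 12, 13, 5]
After line 3 (insert 30 at index 0): lst = [30, 4, 12, 13, 5]

[30, 4, 12, 13, 5]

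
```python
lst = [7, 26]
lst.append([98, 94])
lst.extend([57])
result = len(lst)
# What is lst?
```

After line 1: lst = [7, 26]
After line 2 (append adds [98, 94] as single element): lst = [7, 26, [98, 94]]
After line 3 (extend unpacks [57], adds 57): lst = [7, 26, [98, 94], 57]
After line 4: result = len(lst) = 4

[7, 26, [98, 94], 57]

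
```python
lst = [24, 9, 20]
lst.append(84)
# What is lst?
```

[24, 9, 20, 84]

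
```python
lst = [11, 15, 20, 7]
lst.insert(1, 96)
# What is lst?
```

[11, 96, 15, 20, 7]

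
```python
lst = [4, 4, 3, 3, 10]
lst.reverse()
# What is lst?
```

[10, 3, 3, 4, 4]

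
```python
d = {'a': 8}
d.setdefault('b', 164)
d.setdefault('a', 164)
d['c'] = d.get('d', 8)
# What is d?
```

After line 1: d = {'a': 8}
After line 2 (setdefault adds 'b'=164): d = {'a': 8, 'b': 164}
After line 3 (setdefault 'a' no-op, already exists): d = {'a': 8, 'b': 164}
After line 4 (get('d', 8) returns default since 'd' not in d): d = {'a': 8, 'b': 164, 'c': 8}

{'a': 8, 'b': 164, 'c': 8}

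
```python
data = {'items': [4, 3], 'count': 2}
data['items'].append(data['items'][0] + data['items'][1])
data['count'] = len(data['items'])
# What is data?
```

After line 1: data = {'items': [4, 3], 'count': 2}
After line 2 (append 4 + 3 = 7): data = {'items': [4, 3, 7], 'count': 2}
After line 3 (count = len(items) = 3): data = {'items': [4, 3, 7], 'count': 3}

{'items': [4, 3, 7], 'count': 3}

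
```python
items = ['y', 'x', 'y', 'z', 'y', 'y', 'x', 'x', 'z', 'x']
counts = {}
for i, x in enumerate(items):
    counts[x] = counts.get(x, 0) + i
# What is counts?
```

Initial: counts = {}, items = ['y', 'x', 'y', 'z', 'y', 'y', 'x', 'x', 'z', 'x']
i=0, x='y': counts = {'y': 0}
i=1, x='x': counts = {'y': 0, 'x': 1}
i=2, x='y': counts = {'y': 2, 'x': 1}
i=3, x='z': counts = {'y': 2, 'x': 1, 'z': 3}
i=4, x='y': counts = {'y': 6, 'x': 1, 'z': 3}
i=5, x='y': counts = {'y': 11, 'x': 1, 'z': 3}
i=6, x='x': counts = {'y': 11, 'x': 7, 'z': 3}
i=7, x='x': counts = {'y': 11, 'x': 14, 'z': 3}
i=8, x='z': counts = {'y': 11, 'x': 14, 'z': 11}
i=9, x='x': counts = {'y': 11, 'x': 23, 'z': 11}

{'y': 11, 'x': 23, 'z': 11}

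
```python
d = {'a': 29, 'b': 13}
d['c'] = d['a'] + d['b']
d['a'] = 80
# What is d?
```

After line 1: d = {'a': 29, 'b': 13}
After line 2 (d['c'] = 29 + 13): d = {'a': 29, 'b': 13, 'c': 42}
After line 3: d = {'a': 80, 'b': 13, 'c': 42}

{'a': 80, 'b': 13, 'c': 42}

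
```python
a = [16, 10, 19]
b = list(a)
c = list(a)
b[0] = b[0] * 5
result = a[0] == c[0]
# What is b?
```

After line 1: a = [16, 10, 19]
After line 2 (b = list(a), copy): a = [16, 10, 19], b = [16, 10, 19]
After line 3 (c = list(a) is a copy, new object): c = [16, 10, 19]
After line 4 (b[0] = 16 * 5 = 80; only b mutates (copy)): a = [16, 10, 19], b = [80, 10, 19], c = [16, 10, 19]
After line 5 (a[0] = 16, c[0] = 16; result = True)

[80, 10, 19]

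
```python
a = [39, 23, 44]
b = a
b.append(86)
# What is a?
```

After line 1: a = [39, 23, 44]
After line 2 (b = a is an alias, same object): a = [39, 23, 44], b = [39, 23, 44]
After line 3 (b.append mutates the shared list): a = [39, 23, 44, 86], b = [39, 23, 44, 86]

[39, 23, 44, 86]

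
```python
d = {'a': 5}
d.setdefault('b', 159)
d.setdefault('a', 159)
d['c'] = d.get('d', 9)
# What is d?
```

After line 1: d = {'a': 5}
After line 2 (setdefault adds 'b'=159): d = {'a': 5, 'b': 159}
After line 3 (setdefault 'a' no-op, already exists): d = {'a': 5, 'b': 159}
After line 4 (get('d', 9) returns default since 'd' not in d): d = {'a': 5, 'b': 159, 'c': 9}

{'a': 5, 'b': 159, 'c': 9}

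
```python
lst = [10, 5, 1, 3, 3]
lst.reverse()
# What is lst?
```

[3, 3, 1, 5, 10]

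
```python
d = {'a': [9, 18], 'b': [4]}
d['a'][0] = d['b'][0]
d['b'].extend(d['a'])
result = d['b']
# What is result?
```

After line 1: d = {'a': [9, 18], 'b': [4]}
After line 2 (a[0] = b[0] = 4): d = {'a': [4, 18], 'b': [4]}
After line 3 (b.extend(a) appends [4, 18]): d = {'a': [4, 18], 'b': [4, 4, 18]}
After line 4: result = d['b'] = [4, 4, 18]

[4, 4, 18]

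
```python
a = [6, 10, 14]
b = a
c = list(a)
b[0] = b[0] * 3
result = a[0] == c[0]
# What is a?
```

After line 1: a = [6, 10, 14]
After line 2 (b = a, alias): a = [6, 10, 14], b = [6, 10, 14]
After line 3 (c = list(a) is a copy, new object): c = [6, 10, 14]
After line 4 (b[0] = 6 * 3 = 18; mutates shared a/b): a = b = [18, 10, 14], c = [6, 10, 14]
After line 5 (a[0] = 18, c[0] = 6; result = False)

[18, 10, 14]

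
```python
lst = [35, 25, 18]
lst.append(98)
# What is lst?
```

[35, 25, 18, 98]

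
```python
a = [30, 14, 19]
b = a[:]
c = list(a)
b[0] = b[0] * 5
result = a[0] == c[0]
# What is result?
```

After line 1: a = [30, 14, 19]
After line 2 (b = a[:], copy): a = [30, 14, 19], b = [30, 14, 19]
After line 3 (c = list(a) is a copy, new object): c = [30, 14, 19]
After line 4 (b[0] = 30 * 5 = 150; only b mutates (copy)): a = [30, 14, 19], b = [150, 14, 19], c = [30, 14, 19]
After line 5 (a[0] = 30, c[0] = 30; result = True)

True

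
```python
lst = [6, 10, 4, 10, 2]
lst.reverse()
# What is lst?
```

[2, 10, 4, 10, 6]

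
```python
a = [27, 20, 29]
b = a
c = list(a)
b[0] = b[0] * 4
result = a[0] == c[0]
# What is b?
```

After line 1: a = [27, 20, 29]
After line 2 (b = a, alias): a = [27, 20, 29], b = [27, 20, 29]
After line 3 (c = list(a) is a copy, new object): c = [27, 20, 29]
After line 4 (b[0] = 27 * 4 = 108; mutates shared a/b): a = b = [108, 20, 29], c = [27, 20, 29]
After line 5 (a[0] = 108, c[0] = 27; result = False)

[108, 20, 29]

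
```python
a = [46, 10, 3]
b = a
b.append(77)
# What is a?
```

After line 1: a = [46, 10, 3]
After line 2 (b = a is an alias, same object): a = [46, 10, 3], b = [46, 10, 3]
After line 3 (b.append mutates the shared list): a = [46, 10, 3, 77], b = [46, 10, 3, 77]

[46, 10, 3, 77]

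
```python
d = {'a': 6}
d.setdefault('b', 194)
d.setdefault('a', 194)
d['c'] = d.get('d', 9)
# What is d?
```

After line 1: d = {'a': 6}
After line 2 (setdefault adds 'b'=194): d = {'a': 6, 'b': 194}
After line 3 (setdefault 'a' no-op, already exists): d = {'a': 6, 'b': 194}
After line 4 (get('d', 9) returns default since 'd' not in d): d = {'a': 6, 'b': 194, 'c': 9}

{'a': 6, 'b': 194, 'c': 9}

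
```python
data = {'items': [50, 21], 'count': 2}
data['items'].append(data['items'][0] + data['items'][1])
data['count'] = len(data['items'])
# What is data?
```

After line 1: data = {'items': [50, 21], 'count': 2}
After line 2 (append 50 + 21 = 71): data = {'items': [50, 21, 71], 'count': 2}
After line 3 (count = len(items) = 3): data = {'items': [50, 21, 71], 'count': 3}

{'items': [50, 21, 71], 'count': 3}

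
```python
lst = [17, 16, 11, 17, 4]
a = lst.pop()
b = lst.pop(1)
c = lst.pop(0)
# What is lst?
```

After line 1: lst = [17, 16, 11, 17, 4]
After line 2 (pop() -> a = 4): lst = [17, 16, 11, 17]
After line 3 (pop(1) -> b = 16): lst = [17, 11, 17]
After line 4 (pop(0) -> c = 17): lst = [11, 17]

[11, 17]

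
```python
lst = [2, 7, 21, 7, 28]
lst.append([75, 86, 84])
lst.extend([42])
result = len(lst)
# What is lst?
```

After line 1: lst = [2, 7, 21, 7, 28]
After line 2 (append adds [75, 86, 84] as single element): lst = [2, 7, 21, 7, 28, [75, 86, 84]]
After line 3 (extend unpacks [42], adds 42): lst = [2, 7, 21, 7, 28, [75, 86, 84], 42]
After line 4: result = len(lst) = 7

[2, 7, 21, 7, 28, [75, 86, 84], 42]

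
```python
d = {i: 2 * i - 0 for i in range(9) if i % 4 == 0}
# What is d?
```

{0: 0, 4: 8, 8: 16}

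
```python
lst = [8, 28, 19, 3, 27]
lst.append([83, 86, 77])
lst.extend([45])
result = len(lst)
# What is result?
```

After line 1: lst = [8, 28, 19, 3, 27]
After line 2 (append adds [83, 86, 77] as single element): lst = [8, 28, 19, 3, 27, [83, 86, 77]]
After line 3 (extend unpacks [45], adds 45): lst = [8, 28, 19, 3, 27, [83, 86, 77], 45]
After line 4: result = len(lst) = 7

7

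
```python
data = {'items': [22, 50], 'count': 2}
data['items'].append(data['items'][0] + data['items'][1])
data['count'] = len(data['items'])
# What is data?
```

After line 1: data = {'items': [22, 50], 'count': 2}
After line 2 (append 22 + 50 = 72): data = {'items': [22, 50, 72], 'count': 2}
After line 3 (count = len(items) = 3): data = {'items': [22, 50, 72], 'count': 3}

{'items': [22, 50, 72], 'count': 3}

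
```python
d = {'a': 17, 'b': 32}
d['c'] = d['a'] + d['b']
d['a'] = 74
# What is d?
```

After line 1: d = {'a': 17, 'b': 32}
After line 2 (d['c'] = 17 + 32): d = {'a': 17, 'b': 32, 'c': 49}
After line 3: d = {'a': 74, 'b': 32, 'c': 49}

{'a': 74, 'b': 32, 'c': 49}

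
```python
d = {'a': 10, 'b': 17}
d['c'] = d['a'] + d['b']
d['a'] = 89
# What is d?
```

After line 1: d = {'a': 10, 'b': 17}
After line 2 (d['c'] = 10 + 17): d = {'a': 10, 'b': 17, 'c': 27}
After line 3: d = {'a': 89, 'b': 17, 'c': 27}

{'a': 89, 'b': 17, 'c': 27}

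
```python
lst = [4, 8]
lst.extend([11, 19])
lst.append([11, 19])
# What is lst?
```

After line 1: lst = [4, 8]
After line 2 (extend unpacks [11, 19]): lst = [4, 8, 11, 19]
After line 3 (append adds [11, 19] as single element): lst = [4, 8, 11, 19, [11, 19]]

[4, 8, 11, 19, [11, 19]]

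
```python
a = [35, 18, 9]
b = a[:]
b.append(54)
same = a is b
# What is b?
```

After line 1: a = [35, 18, 9]
After line 2 (b = a[:] is a shallow copy, new object): a = [35, 18, 9], b = [35, 18, 9]
After line 3 (append only mutates b): a = [35, 18, 9], b = [35, 18, 9, 54]
After line 4 (same = a is b; different objects -> False): same = False

[35, 18, 9, 54]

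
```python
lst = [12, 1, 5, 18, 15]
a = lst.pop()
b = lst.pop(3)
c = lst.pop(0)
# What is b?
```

After line 1: lst = [12, 1, 5, 18, 15]
After line 2 (pop() -> a = 15): lst = [12, 1, 5, 18]
After line 3 (pop(3) -> b = 18): lst = [12, 1, 5]
After line 4 (pop(0) -> c = 12): lst = [1, 5]

18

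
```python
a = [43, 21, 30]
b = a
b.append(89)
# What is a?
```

After line 1: a = [43, 21, 30]
After line 2 (b = a is an alias, same object): a = [43, 21, 30], b = [43, 21, 30]
After line 3 (b.append mutates the shared list): a = [43, 21, 30, 89], b = [43, 21, 30, 89]

[43, 21, 30, 89]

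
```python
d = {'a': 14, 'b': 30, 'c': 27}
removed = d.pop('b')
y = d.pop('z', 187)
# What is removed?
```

After line 1: d = {'a': 14, 'b': 30, 'c': 27}
After line 2 (pop 'b' returns 30): d = {'a': 14, 'c': 27}, removed = 30
After line 3 (pop 'z' missing, returns default 187): d = {'a': 14, 'c': 27}, y = 187

30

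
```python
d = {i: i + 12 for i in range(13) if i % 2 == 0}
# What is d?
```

{0: 12, 2: 14, 4: 16, 6: 18, 8: 20, 10: 22, 12: 24}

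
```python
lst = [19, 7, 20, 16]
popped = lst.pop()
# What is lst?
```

[19, 7, 20]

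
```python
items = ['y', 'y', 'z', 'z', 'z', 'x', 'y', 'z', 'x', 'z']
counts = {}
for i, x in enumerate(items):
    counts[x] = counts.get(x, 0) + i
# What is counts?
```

Initial: counts = {}, items = ['y', 'y', 'z', 'z', 'z', 'x', 'y', 'z', 'x', 'z']
i=0, x='y': counts = {'y': 0}
i=1, x='y': counts = {'y': 1}
i=2, x='z': counts = {'y': 1, 'z': 2}
i=3, x='z': counts = {'y': 1, 'z': 5}
i=4, x='z': counts = {'y': 1, 'z': 9}
i=5, x='x': counts = {'y': 1, 'z': 9, 'x': 5}
i=6, x='y': counts = {'y': 7, 'z': 9, 'x': 5}
i=7, x='z': counts = {'y': 7, 'z': 16, 'x': 5}
i=8, x='x': counts = {'y': 7, 'z': 16, 'x': 13}
i=9, x='z': counts = {'y': 7, 'z': 25, 'x': 13}

{'y': 7, 'z': 25, 'x': 13}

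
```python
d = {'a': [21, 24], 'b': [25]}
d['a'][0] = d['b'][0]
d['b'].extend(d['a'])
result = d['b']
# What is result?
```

After line 1: d = {'a': [21, 24], 'b': [25]}
After line 2 (a[0] = b[0] = 25): d = {'a': [25, 24], 'b': [25]}
After line 3 (b.extend(a) appends [25, 24]): d = {'a': [25, 24], 'b': [25, 25, 24]}
After line 4: result = d['b'] = [25, 25, 24]

[25, 25, 24]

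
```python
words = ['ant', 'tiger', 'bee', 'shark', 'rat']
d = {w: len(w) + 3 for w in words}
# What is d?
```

{'ant': 6, 'tiger': 8, 'bee': 6, 'shark': 8, 'rat': 6}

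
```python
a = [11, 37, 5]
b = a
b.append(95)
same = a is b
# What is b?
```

After line 1: a = [11, 37, 5]
After line 2 (b = a is an alias, same object): a = [11, 37, 5], b = [11, 37, 5]
After line 3 (b.append mutates the shared list): a = [11, 37, 5, 95], b = [11, 37, 5, 95]
After line 4 (same = a is b; same object -> True): same = True

[11, 37, 5, 95]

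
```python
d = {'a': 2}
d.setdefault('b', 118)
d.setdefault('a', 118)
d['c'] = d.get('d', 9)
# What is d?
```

After line 1: d = {'a': 2}
After line 2 (setdefault adds 'b'=118): d = {'a': 2, 'b': 118}
After line 3 (setdefault 'a' no-op, already exists): d = {'a': 2, 'b': 118}
After line 4 (get('d', 9) returns default since 'd' not in d): d = {'a': 2, 'b': 118, 'c': 9}

{'a': 2, 'b': 118, 'c': 9}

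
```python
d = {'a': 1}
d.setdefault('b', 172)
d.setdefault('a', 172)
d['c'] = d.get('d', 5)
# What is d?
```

After line 1: d = {'a': 1}
After line 2 (setdefault adds 'b'=172): d = {'a': 1, 'b': 172}
After line 3 (setdefault 'a' no-op, already exists): d = {'a': 1, 'b': 172}
After line 4 (get('d', 5) returns default since 'd' not in d): d = {'a': 1, 'b': 172, 'c': 5}

{'a': 1, 'b': 172, 'c': 5}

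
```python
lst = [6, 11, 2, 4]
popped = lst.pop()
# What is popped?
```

4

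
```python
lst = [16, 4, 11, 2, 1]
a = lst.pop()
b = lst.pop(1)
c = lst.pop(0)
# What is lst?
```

After line 1: lst = [16, 4, 11, 2, 1]
After line 2 (pop() -> a = 1): lst = [16, 4, 11, 2]
After line 3 (pop(1) -> b = 4): lst = [16, 11, 2]
After line 4 (pop(0) -> c = 16): lst = [11, 2]

[11, 2]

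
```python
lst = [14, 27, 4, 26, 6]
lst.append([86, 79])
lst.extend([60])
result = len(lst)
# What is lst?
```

After line 1: lst = [14, 27, 4, 26, 6]
After line 2 (append adds [86, 79] as single element): lst = [14, 27, 4, 26, 6, [86, 79]]
After line 3 (extend unpacks [60], adds 60): lst = [14, 27, 4, 26, 6, [86, 79], 60]
After line 4: result = len(lst) = 7

[14, 27, 4, 26, 6, [86, 79], 60]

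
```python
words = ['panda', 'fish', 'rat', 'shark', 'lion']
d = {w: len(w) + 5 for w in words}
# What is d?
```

{'panda': 10, 'fish': 9, 'rat': 8, 'shark': 10, 'lion': 9}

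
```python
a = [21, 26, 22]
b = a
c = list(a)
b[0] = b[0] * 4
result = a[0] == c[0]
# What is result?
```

After line 1: a = [21, 26, 22]
After line 2 (b = a, alias): a = [21, 26, 22], b = [21, 26, 22]
After line 3 (c = list(a) is a copy, new object): c = [21, 26, 22]
After line 4 (b[0] = 21 * 4 = 84; mutates shared a/b): a = b = [84, 26, 22], c = [21, 26, 22]
After line 5 (a[0] = 84, c[0] = 21; result = False)

False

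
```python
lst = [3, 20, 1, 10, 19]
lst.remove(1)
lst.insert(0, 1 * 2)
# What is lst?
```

After line 1: lst = [3, 20, 1, 10, 19]
After line 2 (remove first 1): lst = [3, 20, 10, 19]
After line 3 (insert 2 at index 0): lst = [2, 3, 20, 10, 19]

[2, 3, 20, 10, 19]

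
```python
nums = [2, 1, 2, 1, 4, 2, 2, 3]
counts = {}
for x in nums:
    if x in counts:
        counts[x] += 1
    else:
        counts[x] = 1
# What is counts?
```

Initial: counts = {}, nums = [2, 1, 2, 1, 4, 2, 2, 3]
See 2: counts = {2: 1}
See 1: counts = {2: 1, 1: 1}
See 2: counts = {2: 2, 1: 1}
See 1: counts = {2: 2, 1: 2}
See 4: counts = {2: 2, 1: 2, 4: 1}
See 2: counts = {2: 3, 1: 2, 4: 1}
See 2: counts = {2: 4, 1: 2, 4: 1}
See 3: counts = {2: 4, 1: 2, 4: 1, 3: 1}

{2: 4, 1: 2, 4: 1, 3: 1}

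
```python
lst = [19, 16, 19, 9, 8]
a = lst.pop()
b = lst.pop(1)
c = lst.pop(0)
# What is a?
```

After line 1: lst = [19, 16, 19, 9, 8]
After line 2 (pop() -> a = 8): lst = [19, 16, 19, 9]
After line 3 (pop(1) -> b = 16): lst = [19, 19, 9]
After line 4 (pop(0) -> c = 19): lst = [19, 9]

8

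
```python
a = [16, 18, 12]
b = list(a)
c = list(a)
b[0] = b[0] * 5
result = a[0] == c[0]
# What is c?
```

After line 1: a = [16, 18, 12]
After line 2 (b = list(a), copy): a = [16, 18, 12], b = [16, 18, 12]
After line 3 (c = list(a) is a copy, new object): c = [16, 18, 12]
After line 4 (b[0] = 16 * 5 = 80; only b mutates (copy)): a = [16, 18, 12], b = [80, 18, 12], c = [16, 18, 12]
After line 5 (a[0] = 16, c[0] = 16; result = True)

[16, 18, 12]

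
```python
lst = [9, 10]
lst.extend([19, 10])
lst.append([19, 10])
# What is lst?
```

After line 1: lst = [9, 10]
After line 2 (extend unpacks [19, 10]): lst = [9, 10, 19, 10]
After line 3 (append adds [19, 10] as single element): lst = [9, 10, 19, 10, [19, 10]]

[9, 10, 19, 10, [19, 10]]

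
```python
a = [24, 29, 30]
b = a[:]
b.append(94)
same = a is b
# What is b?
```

After line 1: a = [24, 29, 30]
After line 2 (b = a[:] is a shallow copy, new object): a = [24, 29, 30], b = [24, 29, 30]
After line 3 (append only mutates b): a = [24, 29, 30], b = [24, 29, 30, 94]
After line 4 (same = a is b; different objects -> False): same = False

[24, 29, 30, 94]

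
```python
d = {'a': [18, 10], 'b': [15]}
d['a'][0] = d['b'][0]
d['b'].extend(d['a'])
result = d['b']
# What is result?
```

After line 1: d = {'a': [18, 10], 'b': [15]}
After line 2 (a[0] = b[0] = 15): d = {'a': [15, 10], 'b': [15]}
After line 3 (b.extend(a) appends [15, 10]): d = {'a': [15, 10], 'b': [15, 15, 10]}
After line 4: result = d['b'] = [15, 15, 10]

[15, 15, 10]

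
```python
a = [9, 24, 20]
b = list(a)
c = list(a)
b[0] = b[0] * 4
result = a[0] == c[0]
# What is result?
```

After line 1: a = [9, 24, 20]
After line 2 (b = list(a), copy): a = [9, 24, 20], b = [9, 24, 20]
After line 3 (c = list(a) is a copy, new object): c = [9, 24, 20]
After line 4 (b[0] = 9 * 4 = 36; only b mutates (copy)): a = [9, 24, 20], b = [36, 24, 20], c = [9, 24, 20]
After line 5 (a[0] = 9, c[0] = 9; result = True)

True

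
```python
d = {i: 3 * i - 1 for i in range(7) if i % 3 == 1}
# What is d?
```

{1: 2, 4: 11}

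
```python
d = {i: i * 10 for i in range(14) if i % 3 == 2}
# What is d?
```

{2: 20, 5: 50, 8: 80, 11: 110}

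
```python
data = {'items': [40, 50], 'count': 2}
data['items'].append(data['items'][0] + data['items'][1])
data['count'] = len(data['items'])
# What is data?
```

After line 1: data = {'items': [40, 50], 'count': 2}
After line 2 (append 40 + 50 = 90): data = {'items': [40, 50, 90], 'count': 2}
After line 3 (count = len(items) = 3): data = {'items': [40, 50, 90], 'count': 3}

{'items': [40, 50, 90], 'count': 3}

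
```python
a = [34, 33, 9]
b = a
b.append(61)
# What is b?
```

After line 1: a = [34, 33, 9]
After line 2 (b = a is an alias, same object): a = [34, 33, 9], b = [34, 33, 9]
After line 3 (b.append mutates the shared list): a = [34, 33, 9, 61], b = [34, 33, 9, 61]

[34, 33, 9, 61]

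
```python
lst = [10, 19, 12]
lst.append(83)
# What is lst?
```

[10, 19, 12, 83]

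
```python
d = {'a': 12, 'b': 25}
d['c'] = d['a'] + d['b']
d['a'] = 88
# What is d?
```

After line 1: d = {'a': 12, 'b': 25}
After line 2 (d['c'] = 12 + 25): d = {'a': 12, 'b': 25, 'c': 37}
After line 3: d = {'a': 88, 'b': 25, 'c': 37}

{'a': 88, 'b': 25, 'c': 37}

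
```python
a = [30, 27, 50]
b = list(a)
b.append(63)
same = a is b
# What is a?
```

After line 1: a = [30, 27, 50]
After line 2 (b = list(a) is a shallow copy, new object): a = [30, 27, 50], b = [30, 27, 50]
After line 3 (append only mutates b): a = [30, 27, 50], b = [30, 27, 50, 63]
After line 4 (same = a is b; different objects -> False): same = False

[30, 27, 50]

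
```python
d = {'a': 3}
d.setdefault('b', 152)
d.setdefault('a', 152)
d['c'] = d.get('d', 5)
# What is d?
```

After line 1: d = {'a': 3}
After line 2 (setdefault adds 'b'=152): d = {'a': 3, 'b': 152}
After line 3 (setdefault 'a' no-op, already exists): d = {'a': 3, 'b': 152}
After line 4 (get('d', 5) returns default since 'd' not in d): d = {'a': 3, 'b': 152, 'c': 5}

{'a': 3, 'b': 152, 'c': 5}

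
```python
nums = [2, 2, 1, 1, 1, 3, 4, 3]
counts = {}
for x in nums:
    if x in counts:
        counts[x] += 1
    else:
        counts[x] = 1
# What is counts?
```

Initial: counts = {}, nums = [2, 2, 1, 1, 1, 3, 4, 3]
See 2: counts = {2: 1}
See 2: counts = {2: 2}
See 1: counts = {2: 2, 1: 1}
See 1: counts = {2: 2, 1: 2}
See 1: counts = {2: 2, 1: 3}
See 3: counts = {2: 2, 1: 3, 3: 1}
See 4: counts = {2: 2, 1: 3, 3: 1, 4: 1}
See 3: counts = {2: 2, 1: 3, 3: 2, 4: 1}

{2: 2, 1: 3, 3: 2, 4: 1}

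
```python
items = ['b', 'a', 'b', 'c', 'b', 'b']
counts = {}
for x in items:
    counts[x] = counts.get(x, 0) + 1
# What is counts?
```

Initial: counts = {}, items = ['b', 'a', 'b', 'c', 'b', 'b']
See 'b': counts = {'b': 1}
See 'a': counts = {'b': 1, 'a': 1}
See 'b': counts = {'b': 2, 'a': 1}
See 'c': counts = {'b': 2, 'a': 1, 'c': 1}
See 'b': counts = {'b': 3, 'a': 1, 'c': 1}
See 'b': counts = {'b': 4, 'a': 1, 'c': 1}

{'b': 4, 'a': 1, 'c': 1}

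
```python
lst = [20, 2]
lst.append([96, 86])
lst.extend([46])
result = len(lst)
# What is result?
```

After line 1: lst = [20, 2]
After line 2 (append adds [96, 86] as single element): lst = [20, 2, [96, 86]]
After line 3 (extend unpacks [46], adds 46): lst = [20, 2, [96, 86], 46]
After line 4: result = len(lst) = 4

4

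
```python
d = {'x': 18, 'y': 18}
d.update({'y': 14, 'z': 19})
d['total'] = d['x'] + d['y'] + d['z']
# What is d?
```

After line 1: d = {'x': 18, 'y': 18}
After line 2 (y overwritten, z added): d = {'x': 18, 'y': 14, 'z': 19}
After line 3 (total = 18 + 14 + 19 = 51): d = {'x': 18, 'y': 14, 'z': 19, 'total': 51}

{'x': 18, 'y': 14, 'z': 19, 'total': 51}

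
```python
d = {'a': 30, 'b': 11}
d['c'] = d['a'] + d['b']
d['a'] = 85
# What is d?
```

After line 1: d = {'a': 30, 'b': 11}
After line 2 (d['c'] = 30 + 11): d = {'a': 30, 'b': 11, 'c': 41}
After line 3: d = {'a': 85, 'b': 11, 'c': 41}

{'a': 85, 'b': 11, 'c': 41}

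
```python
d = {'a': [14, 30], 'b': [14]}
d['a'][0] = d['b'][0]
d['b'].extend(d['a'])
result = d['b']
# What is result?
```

After line 1: d = {'a': [14, 30], 'b': [14]}
After line 2 (a[0] = b[0] = 14): d = {'a': [14, 30], 'b': [14]}
After line 3 (b.extend(a) appends [14, 30]): d = {'a': [14, 30], 'b': [14, 14, 30]}
After line 4: result = d['b'] = [14, 14, 30]

[14, 14, 30]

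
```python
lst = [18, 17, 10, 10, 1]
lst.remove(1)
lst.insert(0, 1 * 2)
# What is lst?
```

After line 1: lst = [18, 17, 10, 10, 1]
After line 2 (remove first 1): lst = [18, 17, 10, 10]
After line 3 (insert 2 at index 0): lst = [2, 18, 17, 10, 10]

[2, 18, 17, 10, 10]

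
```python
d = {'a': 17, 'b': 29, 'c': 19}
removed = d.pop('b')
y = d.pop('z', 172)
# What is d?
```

After line 1: d = {'a': 17, 'b': 29, 'c': 19}
After line 2 (pop 'b' returns 29): d = {'a': 17, 'c': 19}, removed = 29
After line 3 (pop 'z' missing, returns default 172): d = {'a': 17, 'c': 19}, y = 172

{'a': 17, 'c': 19}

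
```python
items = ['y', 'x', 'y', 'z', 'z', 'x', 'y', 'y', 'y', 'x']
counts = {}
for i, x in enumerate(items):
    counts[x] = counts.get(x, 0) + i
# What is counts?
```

Initial: counts = {}, items = ['y', 'x', 'y', 'z', 'z', 'x', 'y', 'y', 'y', 'x']
i=0, x='y': counts = {'y': 0}
i=1, x='x': counts = {'y': 0, 'x': 1}
i=2, x='y': counts = {'y': 2, 'x': 1}
i=3, x='z': counts = {'y': 2, 'x': 1, 'z': 3}
i=4, x='z': counts = {'y': 2, 'x': 1, 'z': 7}
i=5, x='x': counts = {'y': 2, 'x': 6, 'z': 7}
i=6, x='y': counts = {'y': 8, 'x': 6, 'z': 7}
i=7, x='y': counts = {'y': 15, 'x': 6, 'z': 7}
i=8, x='y': counts = {'y': 23, 'x': 6, 'z': 7}
i=9, x='x': counts = {'y': 23, 'x': 15, 'z': 7}

{'y': 23, 'x': 15, 'z': 7}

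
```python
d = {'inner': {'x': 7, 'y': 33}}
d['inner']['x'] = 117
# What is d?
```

After line 1: d = {'inner': {'x': 7, 'y': 33}}
After line 2 (inner x overwritten): d = {'inner': {'x': 117, 'y': 33}}

{'inner': {'x': 117, 'y': 33}}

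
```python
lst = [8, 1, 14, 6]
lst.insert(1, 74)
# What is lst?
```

[8, 74, 1, 14, 6]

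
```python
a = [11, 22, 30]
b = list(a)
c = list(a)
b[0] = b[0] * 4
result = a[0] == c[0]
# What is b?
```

After line 1: a = [11, 22, 30]
After line 2 (b = list(a), copy): a = [11, 22, 30], b = [11, 22, 30]
After line 3 (c = list(a) is a copy, new object): c = [11, 22, 30]
After line 4 (b[0] = 11 * 4 = 44; only b mutates (copy)): a = [11, 22, 30], b = [44, 22, 30], c = [11, 22, 30]
After line 5 (a[0] = 11, c[0] = 11; result = True)

[44, 22, 30]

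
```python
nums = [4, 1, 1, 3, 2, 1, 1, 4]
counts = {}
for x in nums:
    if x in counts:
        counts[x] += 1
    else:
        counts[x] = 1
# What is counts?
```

Initial: counts = {}, nums = [4, 1, 1, 3, 2, 1, 1, 4]
See 4: counts = {4: 1}
See 1: counts = {4: 1, 1: 1}
See 1: counts = {4: 1, 1: 2}
See 3: counts = {4: 1, 1: 2, 3: 1}
See 2: counts = {4: 1, 1: 2, 3: 1, 2: 1}
See 1: counts = {4: 1, 1: 3, 3: 1, 2: 1}
See 1: counts = {4: 1, 1: 4, 3: 1, 2: 1}
See 4: counts = {4: 2, 1: 4, 3: 1, 2: 1}

{4: 2, 1: 4, 3: 1, 2: 1}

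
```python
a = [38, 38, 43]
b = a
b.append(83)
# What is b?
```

After line 1: a = [38, 38, 43]
After line 2 (b = a is an alias, same object): a = [38, 38, 43], b = [38, 38, 43]
After line 3 (b.append mutates the shared list): a = [38, 38, 43, 83], b = [38, 38, 43, 83]

[38, 38, 43, 83]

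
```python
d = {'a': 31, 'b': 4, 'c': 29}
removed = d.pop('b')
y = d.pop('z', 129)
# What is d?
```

After line 1: d = {'a': 31, 'b': 4, 'c': 29}
After line 2 (pop 'b' returns 4): d = {'a': 31, 'c': 29}, removed = 4
After line 3 (pop 'z' missing, returns default 129): d = {'a': 31, 'c': 29}, y = 129

{'a': 31, 'c': 29}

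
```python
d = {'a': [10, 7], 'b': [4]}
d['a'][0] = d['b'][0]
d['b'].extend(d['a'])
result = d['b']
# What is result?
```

After line 1: d = {'a': [10, 7], 'b': [4]}
After line 2 (a[0] = b[0] = 4): d = {'a': [4, 7], 'b': [4]}
After line 3 (b.extend(a) appends [4, 7]): d = {'a': [4, 7], 'b': [4, 4, 7]}
After line 4: result = d['b'] = [4, 4, 7]

[4, 4, 7]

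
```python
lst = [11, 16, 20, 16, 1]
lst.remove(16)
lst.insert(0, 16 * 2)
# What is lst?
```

After line 1: lst = [11, 16, 20, 16, 1]
After line 2 (remove first 16): lst = [11, 20, 16, 1]
After line 3 (insert 32 at index 0): lst = [32, 11, 20, 16, 1]

[32, 11, 20, 16, 1]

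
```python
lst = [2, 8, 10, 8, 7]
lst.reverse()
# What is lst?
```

[7, 8, 10, 8, 2]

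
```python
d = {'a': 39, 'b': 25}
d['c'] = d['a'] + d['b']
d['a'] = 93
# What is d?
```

After line 1: d = {'a': 39, 'b': 25}
After line 2 (d['c'] = 39 + 25): d = {'a': 39, 'b': 25, 'c': 64}
After line 3: d = {'a': 93, 'b': 25, 'c': 64}

{'a': 93, 'b': 25, 'c': 64}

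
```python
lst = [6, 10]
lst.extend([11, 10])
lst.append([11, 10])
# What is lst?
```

After line 1: lst = [6, 10]
After line 2 (extend unpacks [11, 10]): lst = [6, 10, 11, 10]
After line 3 (append adds [11, 10] as single element): lst = [6, 10, 11, 10, [11, 10]]

[6, 10, 11, 10, [11, 10]]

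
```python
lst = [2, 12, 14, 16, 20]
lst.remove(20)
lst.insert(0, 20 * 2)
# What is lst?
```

After line 1: lst = [2, 12, 14, 16, 20]
After line 2 (remove first 20): lst = [2, 12, 14, 16]
After line 3 (insert 40 at index 0): lst = [40, 2, 12, 14, 16]

[40, 2, 12, 14, 16]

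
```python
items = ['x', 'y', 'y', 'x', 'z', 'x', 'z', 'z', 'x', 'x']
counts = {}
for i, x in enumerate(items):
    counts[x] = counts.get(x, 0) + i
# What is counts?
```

Initial: counts = {}, items = ['x', 'y', 'y', 'x', 'z', 'x', 'z', 'z', 'x', 'x']
i=0, x='x': counts = {'x': 0}
i=1, x='y': counts = {'x': 0, 'y': 1}
i=2, x='y': counts = {'x': 0, 'y': 3}
i=3, x='x': counts = {'x': 3, 'y': 3}
i=4, x='z': counts = {'x': 3, 'y': 3, 'z': 4}
i=5, x='x': counts = {'x': 8, 'y': 3, 'z': 4}
i=6, x='z': counts = {'x': 8, 'y': 3, 'z': 10}
i=7, x='z': counts = {'x': 8, 'y': 3, 'z': 17}
i=8, x='x': counts = {'x': 16, 'y': 3, 'z': 17}
i=9, x='x': counts = {'x': 25, 'y': 3, 'z': 17}

{'x': 25, 'y': 3, 'z': 17}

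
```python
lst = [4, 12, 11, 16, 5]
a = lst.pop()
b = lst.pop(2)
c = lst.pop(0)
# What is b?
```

After line 1: lst = [4, 12, 11, 16, 5]
After line 2 (pop() -> a = 5): lst = [4, 12, 11, 16]
After line 3 (pop(2) -> b = 11): lst = [4, 12, 16]
After line 4 (pop(0) -> c = 4): lst = [12, 16]

11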